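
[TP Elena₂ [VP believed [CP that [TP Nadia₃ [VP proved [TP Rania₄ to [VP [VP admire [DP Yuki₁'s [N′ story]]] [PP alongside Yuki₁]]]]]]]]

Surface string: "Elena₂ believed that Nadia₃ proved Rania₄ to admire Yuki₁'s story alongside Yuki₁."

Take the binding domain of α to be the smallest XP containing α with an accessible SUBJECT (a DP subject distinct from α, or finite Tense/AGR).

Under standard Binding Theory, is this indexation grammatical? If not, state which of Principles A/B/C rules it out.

grammatical

The two coindexed NPs are *Yuki₁* and *Yuki₁*.
*Yuki₁* is an R-expression; no coindexed NP c-commands it, so Principle C holds.
*Yuki₁* is an R-expression; *Yuki₁* does not c-command it, and no other NP shares its index, so Principle C is satisfied.
All principles are respected.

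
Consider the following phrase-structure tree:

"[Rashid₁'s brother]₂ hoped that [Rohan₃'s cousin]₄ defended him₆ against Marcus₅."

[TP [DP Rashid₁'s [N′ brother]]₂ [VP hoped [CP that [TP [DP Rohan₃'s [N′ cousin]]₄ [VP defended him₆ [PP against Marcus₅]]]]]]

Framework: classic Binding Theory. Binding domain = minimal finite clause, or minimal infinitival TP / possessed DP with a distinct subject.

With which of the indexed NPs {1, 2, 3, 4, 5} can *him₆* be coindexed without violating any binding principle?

*him* is a pronoun, so Principle B applies: it must be free in its binding domain.
Binding domain of *him₆*: the embedded TP, whose subject is [Rohan₃'s cousin]₄.
*Rashid₁* and the pronoun do not c-command one another → neither Principle B nor Principle C is at stake; coindexation permitted.
*[Rashid₁'s brother]₂* c-commands the pronoun but from outside its binding domain, and is not c-commanded by it → coindexation permitted.
*Rohan₃* and the pronoun do not c-command one another → neither Principle B nor Principle C is at stake; coindexation permitted.
*[Rohan₃'s cousin]₄* c-commands the pronoun within its binding domain → coindexation would violate Principle B.
*Marcus₅*: the pronoun c-commands this R-expression → coindexation would violate Principle C on *Marcus₅*.

{1, 2, 3}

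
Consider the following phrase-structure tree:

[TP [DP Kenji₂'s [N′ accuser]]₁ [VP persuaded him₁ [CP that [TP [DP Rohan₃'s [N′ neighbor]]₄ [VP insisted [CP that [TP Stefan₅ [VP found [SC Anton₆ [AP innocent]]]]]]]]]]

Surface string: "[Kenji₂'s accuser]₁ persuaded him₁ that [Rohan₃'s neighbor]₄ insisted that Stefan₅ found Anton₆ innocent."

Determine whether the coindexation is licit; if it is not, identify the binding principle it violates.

Principle B

The two coindexed NPs are *[Kenji₂'s accuser]₁* and *him₁*.
*him₁* is a pronoun. Its binding domain is the matrix TP, whose subject is [Kenji₂'s accuser]₁.
*[Kenji₂'s accuser]₁* c-commands it within that domain and carries the same index.
The pronoun is locally bound → Principle B violation.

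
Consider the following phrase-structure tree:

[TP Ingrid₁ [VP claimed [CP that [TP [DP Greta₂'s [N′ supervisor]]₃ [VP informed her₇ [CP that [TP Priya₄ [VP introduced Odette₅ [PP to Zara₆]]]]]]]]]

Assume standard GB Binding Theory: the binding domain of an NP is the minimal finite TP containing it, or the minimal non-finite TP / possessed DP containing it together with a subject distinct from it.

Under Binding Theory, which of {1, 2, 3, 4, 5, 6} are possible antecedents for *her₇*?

*her* is a pronoun, so Principle B applies: it must be free in its binding domain.
Binding domain of *her₇*: the embedded TP, whose subject is [Greta₂'s supervisor]₃.
*Ingrid₁* c-commands the pronoun but from outside its binding domain, and is not c-commanded by it → coindexation permitted.
*Greta₂* and the pronoun do not c-command one another → neither Principle B nor Principle C is at stake; coindexation permitted.
*[Greta₂'s supervisor]₃* c-commands the pronoun within its binding domain → coindexation would violate Principle B.
*Priya₄*: the pronoun c-commands this R-expression → coindexation would violate Principle C on *Priya₄*.
*Odette₅*: the pronoun c-commands this R-expression → coindexation would violate Principle C on *Odette₅*.
*Zara₆*: the pronoun c-commands this R-expression → coindexation would violate Principle C on *Zara₆*.

{1, 2}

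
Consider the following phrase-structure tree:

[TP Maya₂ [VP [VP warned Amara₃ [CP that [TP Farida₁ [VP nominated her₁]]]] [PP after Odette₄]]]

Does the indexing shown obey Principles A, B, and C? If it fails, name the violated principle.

Principle B

The two coindexed NPs are *Farida₁* and *her₁*.
*her₁* is a pronoun. Its binding domain is the embedded TP, whose subject is Farida₁.
*Farida₁* c-commands it within that domain and carries the same index.
The pronoun is locally bound → Principle B violation.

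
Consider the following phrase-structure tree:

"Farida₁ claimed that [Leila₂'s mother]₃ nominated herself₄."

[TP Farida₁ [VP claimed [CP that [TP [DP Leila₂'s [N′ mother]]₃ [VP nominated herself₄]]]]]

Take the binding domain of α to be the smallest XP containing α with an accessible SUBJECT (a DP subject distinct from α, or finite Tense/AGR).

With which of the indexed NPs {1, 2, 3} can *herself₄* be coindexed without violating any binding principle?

{3}

*herself* is an anaphor, so Principle A applies: it must be bound in its binding domain.
Binding domain of *herself₄*: the embedded TP, whose subject is [Leila₂'s mother]₃.
*Farida₁* c-commands the anaphor but is outside its binding domain → cannot satisfy Principle A.
*Leila₂* does not c-command the anaphor → cannot bind it.
*[Leila₂'s mother]₃* c-commands the anaphor within its binding domain → licit binder.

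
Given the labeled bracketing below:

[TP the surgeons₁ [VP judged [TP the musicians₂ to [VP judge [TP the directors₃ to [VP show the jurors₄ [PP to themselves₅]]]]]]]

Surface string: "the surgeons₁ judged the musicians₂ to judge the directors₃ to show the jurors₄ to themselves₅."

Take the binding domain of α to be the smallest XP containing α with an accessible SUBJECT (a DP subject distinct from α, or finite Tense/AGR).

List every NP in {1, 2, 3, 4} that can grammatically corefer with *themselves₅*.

{3, 4}

*themselves* is an anaphor, so Principle A applies: it must be bound in its binding domain.
Binding domain of *themselves₅*: the embedded TP, whose subject is the directors₃.
*the surgeons₁* c-commands the anaphor but is outside its binding domain → cannot satisfy Principle A.
*the musicians₂* c-commands the anaphor but is outside its binding domain → cannot satisfy Principle A.
*the directors₃* c-commands the anaphor within its binding domain → licit binder.
*the jurors₄* c-commands the anaphor within its binding domain → licit binder.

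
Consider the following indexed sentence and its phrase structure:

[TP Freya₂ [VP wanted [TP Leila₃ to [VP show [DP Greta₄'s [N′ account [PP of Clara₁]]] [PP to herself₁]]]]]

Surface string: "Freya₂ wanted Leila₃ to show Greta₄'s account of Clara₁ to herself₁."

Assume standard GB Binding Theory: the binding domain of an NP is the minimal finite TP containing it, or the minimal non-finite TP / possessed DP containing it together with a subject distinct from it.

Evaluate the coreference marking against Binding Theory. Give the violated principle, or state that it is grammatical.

The two coindexed NPs are *Clara₁* and *herself₁*.
*herself₁* is an anaphor. Principle A requires it to be bound within its binding domain — the embedded TP, whose subject is Leila₃.
Within that domain it is c-commanded by *Leila₃*, which does not share its index.
*Clara₁* does not c-command the anaphor at all.
The anaphor is unbound in its domain → Principle A violation.

Principle A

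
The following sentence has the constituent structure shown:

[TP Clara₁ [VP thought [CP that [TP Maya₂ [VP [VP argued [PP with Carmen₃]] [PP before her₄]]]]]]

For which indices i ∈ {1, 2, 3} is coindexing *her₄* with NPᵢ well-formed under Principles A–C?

*her* is a pronoun, so Principle B applies: it must be free in its binding domain.
Binding domain of *her₄*: the embedded TP, whose subject is Maya₂.
*Clara₁* c-commands the pronoun but from outside its binding domain, and is not c-commanded by it → coindexation permitted.
*Maya₂* c-commands the pronoun within its binding domain → coindexation would violate Principle B.
*Carmen₃* and the pronoun do not c-command one another → neither Principle B nor Principle C is at stake; coindexation permitted.

{1, 3}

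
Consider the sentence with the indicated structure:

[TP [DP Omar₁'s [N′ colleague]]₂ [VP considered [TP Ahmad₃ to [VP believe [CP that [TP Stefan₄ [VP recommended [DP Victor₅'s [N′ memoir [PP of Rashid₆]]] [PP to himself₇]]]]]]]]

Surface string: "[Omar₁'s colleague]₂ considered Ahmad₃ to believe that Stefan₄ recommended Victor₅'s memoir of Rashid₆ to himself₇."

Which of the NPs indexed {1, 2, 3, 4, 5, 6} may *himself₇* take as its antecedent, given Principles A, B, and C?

*himself* is an anaphor, so Principle A applies: it must be bound in its binding domain.
Binding domain of *himself₇*: the embedded TP, whose subject is Stefan₄.
*Omar₁* does not c-command the anaphor → cannot bind it.
*[Omar₁'s colleague]₂* c-commands the anaphor but is outside its binding domain → cannot satisfy Principle A.
*Ahmad₃* c-commands the anaphor but is outside its binding domain → cannot satisfy Principle A.
*Stefan₄* c-commands the anaphor within its binding domain → licit binder.
*Victor₅* does not c-command the anaphor → cannot bind it.
*Rashid₆* does not c-command the anaphor → cannot bind it.

{4}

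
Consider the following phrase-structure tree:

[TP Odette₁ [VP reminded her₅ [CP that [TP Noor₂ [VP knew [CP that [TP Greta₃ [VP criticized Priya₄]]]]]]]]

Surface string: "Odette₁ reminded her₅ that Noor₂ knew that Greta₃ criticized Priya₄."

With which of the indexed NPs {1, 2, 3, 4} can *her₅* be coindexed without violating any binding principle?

*her* is a pronoun, so Principle B applies: it must be free in its binding domain.
Binding domain of *her₅*: the matrix TP, whose subject is Odette₁.
*Odette₁* c-commands the pronoun within its binding domain → coindexation would violate Principle B.
*Noor₂*: the pronoun c-commands this R-expression → coindexation would violate Principle C on *Noor₂*.
*Greta₃*: the pronoun c-commands this R-expression → coindexation would violate Principle C on *Greta₃*.
*Priya₄*: the pronoun c-commands this R-expression → coindexation would violate Principle C on *Priya₄*.

none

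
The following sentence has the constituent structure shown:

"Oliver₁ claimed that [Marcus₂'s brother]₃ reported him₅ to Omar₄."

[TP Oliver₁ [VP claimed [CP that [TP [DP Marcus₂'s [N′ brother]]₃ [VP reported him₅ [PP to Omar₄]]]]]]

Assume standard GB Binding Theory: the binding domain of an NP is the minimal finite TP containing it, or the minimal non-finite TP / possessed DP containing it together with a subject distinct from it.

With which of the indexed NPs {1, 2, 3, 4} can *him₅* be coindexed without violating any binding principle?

*him* is a pronoun, so Principle B applies: it must be free in its binding domain.
Binding domain of *him₅*: the embedded TP, whose subject is [Marcus₂'s brother]₃.
*Oliver₁* c-commands the pronoun but from outside its binding domain, and is not c-commanded by it → coindexation permitted.
*Marcus₂* and the pronoun do not c-command one another → neither Principle B nor Principle C is at stake; coindexation permitted.
*[Marcus₂'s brother]₃* c-commands the pronoun within its binding domain → coindexation would violate Principle B.
*Omar₄*: the pronoun c-commands this R-expression → coindexation would violate Principle C on *Omar₄*.

{1, 2}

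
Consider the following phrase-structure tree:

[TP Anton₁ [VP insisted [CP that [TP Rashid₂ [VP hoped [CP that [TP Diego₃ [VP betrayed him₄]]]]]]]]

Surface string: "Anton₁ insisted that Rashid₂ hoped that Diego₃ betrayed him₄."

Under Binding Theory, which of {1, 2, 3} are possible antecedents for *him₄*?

*him* is a pronoun, so Principle B applies: it must be free in its binding domain.
Binding domain of *him₄*: the embedded TP, whose subject is Diego₃.
*Anton₁* c-commands the pronoun but from outside its binding domain, and is not c-commanded by it → coindexation permitted.
*Rashid₂* c-commands the pronoun but from outside its binding domain, and is not c-commanded by it → coindexation permitted.
*Diego₃* c-commands the pronoun within its binding domain → coindexation would violate Principle B.

{1, 2}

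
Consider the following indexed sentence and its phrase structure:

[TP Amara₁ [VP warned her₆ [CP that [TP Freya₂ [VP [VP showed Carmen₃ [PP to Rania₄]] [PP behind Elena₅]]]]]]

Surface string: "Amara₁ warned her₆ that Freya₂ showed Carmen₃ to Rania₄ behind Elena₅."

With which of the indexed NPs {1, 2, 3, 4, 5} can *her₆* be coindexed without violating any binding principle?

none

*her* is a pronoun, so Principle B applies: it must be free in its binding domain.
Binding domain of *her₆*: the matrix TP, whose subject is Amara₁.
*Amara₁* c-commands the pronoun within its binding domain → coindexation would violate Principle B.
*Freya₂*: the pronoun c-commands this R-expression → coindexation would violate Principle C on *Freya₂*.
*Carmen₃*: the pronoun c-commands this R-expression → coindexation would violate Principle C on *Carmen₃*.
*Rania₄*: the pronoun c-commands this R-expression → coindexation would violate Principle C on *Rania₄*.
*Elena₅*: the pronoun c-commands this R-expression → coindexation would violate Principle C on *Elena₅*.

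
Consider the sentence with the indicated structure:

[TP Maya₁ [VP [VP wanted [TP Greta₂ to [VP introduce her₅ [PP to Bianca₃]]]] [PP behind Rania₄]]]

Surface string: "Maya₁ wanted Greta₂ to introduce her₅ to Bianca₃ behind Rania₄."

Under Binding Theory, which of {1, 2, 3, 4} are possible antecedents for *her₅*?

{1, 4}

*her* is a pronoun, so Principle B applies: it must be free in its binding domain.
Binding domain of *her₅*: the embedded TP, whose subject is Greta₂.
*Maya₁* c-commands the pronoun but from outside its binding domain, and is not c-commanded by it → coindexation permitted.
*Greta₂* c-commands the pronoun within its binding domain → coindexation would violate Principle B.
*Bianca₃*: the pronoun c-commands this R-expression → coindexation would violate Principle C on *Bianca₃*.
*Rania₄* and the pronoun do not c-command one another → neither Principle B nor Principle C is at stake; coindexation permitted.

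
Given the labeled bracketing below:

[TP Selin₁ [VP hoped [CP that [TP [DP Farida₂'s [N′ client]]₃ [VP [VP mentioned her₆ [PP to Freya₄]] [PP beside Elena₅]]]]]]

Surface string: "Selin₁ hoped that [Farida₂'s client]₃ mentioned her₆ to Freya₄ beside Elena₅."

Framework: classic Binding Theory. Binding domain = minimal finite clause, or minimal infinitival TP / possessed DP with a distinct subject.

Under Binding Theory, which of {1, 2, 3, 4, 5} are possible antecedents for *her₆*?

*her* is a pronoun, so Principle B applies: it must be free in its binding domain.
Binding domain of *her₆*: the embedded TP, whose subject is [Farida₂'s client]₃.
*Selin₁* c-commands the pronoun but from outside its binding domain, and is not c-commanded by it → coindexation permitted.
*Farida₂* and the pronoun do not c-command one another → neither Principle B nor Principle C is at stake; coindexation permitted.
*[Farida₂'s client]₃* c-commands the pronoun within its binding domain → coindexation would violate Principle B.
*Freya₄*: the pronoun c-commands this R-expression → coindexation would violate Principle C on *Freya₄*.
*Elena₅* and the pronoun do not c-command one another → neither Principle B nor Principle C is at stake; coindexation permitted.

{1, 2, 5}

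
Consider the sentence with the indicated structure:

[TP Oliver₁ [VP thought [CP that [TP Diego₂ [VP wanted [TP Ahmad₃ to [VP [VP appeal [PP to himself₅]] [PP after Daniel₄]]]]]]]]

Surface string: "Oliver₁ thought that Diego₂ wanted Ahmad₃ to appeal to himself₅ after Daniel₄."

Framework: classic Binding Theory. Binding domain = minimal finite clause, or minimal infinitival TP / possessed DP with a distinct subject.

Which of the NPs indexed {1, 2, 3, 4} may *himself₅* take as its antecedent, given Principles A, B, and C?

{3}

*himself* is an anaphor, so Principle A applies: it must be bound in its binding domain.
Binding domain of *himself₅*: the embedded TP, whose subject is Ahmad₃.
*Oliver₁* c-commands the anaphor but is outside its binding domain → cannot satisfy Principle A.
*Diego₂* c-commands the anaphor but is outside its binding domain → cannot satisfy Principle A.
*Ahmad₃* c-commands the anaphor within its binding domain → licit binder.
*Daniel₄* does not c-command the anaphor → cannot bind it.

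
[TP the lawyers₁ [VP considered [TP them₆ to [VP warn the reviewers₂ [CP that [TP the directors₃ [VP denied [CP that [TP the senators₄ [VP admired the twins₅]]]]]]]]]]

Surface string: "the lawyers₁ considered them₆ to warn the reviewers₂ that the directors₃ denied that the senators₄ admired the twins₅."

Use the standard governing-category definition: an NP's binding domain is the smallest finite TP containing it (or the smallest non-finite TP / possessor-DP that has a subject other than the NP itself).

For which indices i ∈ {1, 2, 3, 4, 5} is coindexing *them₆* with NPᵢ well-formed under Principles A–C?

none

*them* is a pronoun, so Principle B applies: it must be free in its binding domain.
Binding domain of *them₆*: the matrix TP, whose subject is the lawyers₁.
*the lawyers₁* c-commands the pronoun within its binding domain → coindexation would violate Principle B.
*the reviewers₂*: the pronoun c-commands this R-expression → coindexation would violate Principle C on *the reviewers₂*.
*the directors₃*: the pronoun c-commands this R-expression → coindexation would violate Principle C on *the directors₃*.
*the senators₄*: the pronoun c-commands this R-expression → coindexation would violate Principle C on *the senators₄*.
*the twins₅*: the pronoun c-commands this R-expression → coindexation would violate Principle C on *the twins₅*.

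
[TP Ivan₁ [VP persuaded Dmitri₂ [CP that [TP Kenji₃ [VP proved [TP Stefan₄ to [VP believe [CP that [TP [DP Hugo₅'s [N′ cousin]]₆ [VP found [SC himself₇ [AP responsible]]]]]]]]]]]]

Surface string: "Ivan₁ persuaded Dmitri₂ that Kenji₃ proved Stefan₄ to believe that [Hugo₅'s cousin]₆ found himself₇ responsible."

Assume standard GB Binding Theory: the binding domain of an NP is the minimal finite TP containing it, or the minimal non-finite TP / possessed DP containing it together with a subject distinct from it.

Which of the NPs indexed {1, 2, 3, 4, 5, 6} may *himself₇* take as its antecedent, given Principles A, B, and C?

{6}

*himself* is an anaphor, so Principle A applies: it must be bound in its binding domain.
Binding domain of *himself₇*: the embedded TP, whose subject is [Hugo₅'s cousin]₆.
*Ivan₁* c-commands the anaphor but is outside its binding domain → cannot satisfy Principle A.
*Dmitri₂* c-commands the anaphor but is outside its binding domain → cannot satisfy Principle A.
*Kenji₃* c-commands the anaphor but is outside its binding domain → cannot satisfy Principle A.
*Stefan₄* c-commands the anaphor but is outside its binding domain → cannot satisfy Principle A.
*Hugo₅* does not c-command the anaphor → cannot bind it.
*[Hugo₅'s cousin]₆* c-commands the anaphor within its binding domain → licit binder.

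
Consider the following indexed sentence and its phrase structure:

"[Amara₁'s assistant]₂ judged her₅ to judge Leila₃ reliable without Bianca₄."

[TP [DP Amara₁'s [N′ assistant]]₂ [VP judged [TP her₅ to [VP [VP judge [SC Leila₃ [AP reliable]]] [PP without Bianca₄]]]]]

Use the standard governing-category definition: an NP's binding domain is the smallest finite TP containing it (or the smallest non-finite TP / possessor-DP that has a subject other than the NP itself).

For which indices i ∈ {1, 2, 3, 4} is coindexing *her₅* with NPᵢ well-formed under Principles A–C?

{1}

*her* is a pronoun, so Principle B applies: it must be free in its binding domain.
Binding domain of *her₅*: the matrix TP, whose subject is [Amara₁'s assistant]₂.
*Amara₁* and the pronoun do not c-command one another → neither Principle B nor Principle C is at stake; coindexation permitted.
*[Amara₁'s assistant]₂* c-commands the pronoun within its binding domain → coindexation would violate Principle B.
*Leila₃*: the pronoun c-commands this R-expression → coindexation would violate Principle C on *Leila₃*.
*Bianca₄*: the pronoun c-commands this R-expression → coindexation would violate Principle C on *Bianca₄*.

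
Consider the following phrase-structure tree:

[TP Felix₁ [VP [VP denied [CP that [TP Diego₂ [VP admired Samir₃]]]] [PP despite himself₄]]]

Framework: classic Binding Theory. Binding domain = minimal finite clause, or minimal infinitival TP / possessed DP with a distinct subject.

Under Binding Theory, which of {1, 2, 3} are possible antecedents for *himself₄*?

*himself* is an anaphor, so Principle A applies: it must be bound in its binding domain.
Binding domain of *himself₄*: the matrix TP, whose subject is Felix₁.
*Felix₁* c-commands the anaphor within its binding domain → licit binder.
*Diego₂* does not c-command the anaphor → cannot bind it.
*Samir₃* does not c-command the anaphor → cannot bind it.

{1}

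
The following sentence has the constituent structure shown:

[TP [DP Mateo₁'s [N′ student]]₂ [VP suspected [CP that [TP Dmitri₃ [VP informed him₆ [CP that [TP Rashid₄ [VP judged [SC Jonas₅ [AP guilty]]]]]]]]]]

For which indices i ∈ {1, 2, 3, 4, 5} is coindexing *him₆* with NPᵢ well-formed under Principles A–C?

{1, 2}

*him* is a pronoun, so Principle B applies: it must be free in its binding domain.
Binding domain of *him₆*: the embedded TP, whose subject is Dmitri₃.
*Mateo₁* and the pronoun do not c-command one another → neither Principle B nor Principle C is at stake; coindexation permitted.
*[Mateo₁'s student]₂* c-commands the pronoun but from outside its binding domain, and is not c-commanded by it → coindexation permitted.
*Dmitri₃* c-commands the pronoun within its binding domain → coindexation would violate Principle B.
*Rashid₄*: the pronoun c-commands this R-expression → coindexation would violate Principle C on *Rashid₄*.
*Jonas₅*: the pronoun c-commands this R-expression → coindexation would violate Principle C on *Jonas₅*.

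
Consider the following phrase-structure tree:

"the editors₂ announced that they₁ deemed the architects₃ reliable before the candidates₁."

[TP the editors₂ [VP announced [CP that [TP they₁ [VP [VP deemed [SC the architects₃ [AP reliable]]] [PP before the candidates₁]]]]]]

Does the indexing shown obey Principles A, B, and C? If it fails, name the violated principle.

The two coindexed NPs are *they₁* and *the candidates₁*.
*the candidates₁* is an R-expression. Principle C requires it to be free everywhere.
*they₁* c-commands it and carries the same index.
The R-expression is bound → Principle C violation.

Principle C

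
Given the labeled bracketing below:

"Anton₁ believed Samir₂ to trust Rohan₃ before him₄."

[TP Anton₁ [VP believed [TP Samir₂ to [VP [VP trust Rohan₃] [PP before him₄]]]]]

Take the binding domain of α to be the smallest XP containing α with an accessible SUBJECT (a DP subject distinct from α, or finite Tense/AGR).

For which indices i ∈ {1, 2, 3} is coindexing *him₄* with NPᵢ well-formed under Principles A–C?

{1, 3}

*him* is a pronoun, so Principle B applies: it must be free in its binding domain.
Binding domain of *him₄*: the embedded TP, whose subject is Samir₂.
*Anton₁* c-commands the pronoun but from outside its binding domain, and is not c-commanded by it → coindexation permitted.
*Samir₂* c-commands the pronoun within its binding domain → coindexation would violate Principle B.
*Rohan₃* and the pronoun do not c-command one another → neither Principle B nor Principle C is at stake; coindexation permitted.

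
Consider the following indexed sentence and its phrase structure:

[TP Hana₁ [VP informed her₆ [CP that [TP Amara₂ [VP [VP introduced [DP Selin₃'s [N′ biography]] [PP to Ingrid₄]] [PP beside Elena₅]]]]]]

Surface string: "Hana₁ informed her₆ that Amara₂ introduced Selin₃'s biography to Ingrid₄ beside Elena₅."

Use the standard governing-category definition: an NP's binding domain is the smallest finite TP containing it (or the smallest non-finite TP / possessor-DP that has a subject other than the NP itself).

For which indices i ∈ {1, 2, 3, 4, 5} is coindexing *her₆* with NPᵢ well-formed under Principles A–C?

*her* is a pronoun, so Principle B applies: it must be free in its binding domain.
Binding domain of *her₆*: the matrix TP, whose subject is Hana₁.
*Hana₁* c-commands the pronoun within its binding domain → coindexation would violate Principle B.
*Amara₂*: the pronoun c-commands this R-expression → coindexation would violate Principle C on *Amara₂*.
*Selin₃*: the pronoun c-commands this R-expression → coindexation would violate Principle C on *Selin₃*.
*Ingrid₄*: the pronoun c-commands this R-expression → coindexation would violate Principle C on *Ingrid₄*.
*Elena₅*: the pronoun c-commands this R-expression → coindexation would violate Principle C on *Elena₅*.

none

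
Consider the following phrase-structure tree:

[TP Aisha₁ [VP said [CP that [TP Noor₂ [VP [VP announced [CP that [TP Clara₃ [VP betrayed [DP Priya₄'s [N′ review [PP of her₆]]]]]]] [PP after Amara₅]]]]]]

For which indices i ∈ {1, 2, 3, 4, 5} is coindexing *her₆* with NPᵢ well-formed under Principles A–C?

*her* is a pronoun, so Principle B applies: it must be free in its binding domain.
Binding domain of *her₆*: the possessed DP, whose subject is Priya₄.
*Aisha₁* c-commands the pronoun but from outside its binding domain, and is not c-commanded by it → coindexation permitted.
*Noor₂* c-commands the pronoun but from outside its binding domain, and is not c-commanded by it → coindexation permitted.
*Clara₃* c-commands the pronoun but from outside its binding domain, and is not c-commanded by it → coindexation permitted.
*Priya₄* c-commands the pronoun within its binding domain → coindexation would violate Principle B.
*Amara₅* and the pronoun do not c-command one another → neither Principle B nor Principle C is at stake; coindexation permitted.

{1, 2, 3, 5}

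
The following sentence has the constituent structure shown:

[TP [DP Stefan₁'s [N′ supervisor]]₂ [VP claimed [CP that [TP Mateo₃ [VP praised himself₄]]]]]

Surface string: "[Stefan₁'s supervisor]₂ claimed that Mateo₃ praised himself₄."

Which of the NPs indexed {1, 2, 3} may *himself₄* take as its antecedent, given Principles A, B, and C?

{3}

*himself* is an anaphor, so Principle A applies: it must be bound in its binding domain.
Binding domain of *himself₄*: the embedded TP, whose subject is Mateo₃.
*Stefan₁* does not c-command the anaphor → cannot bind it.
*[Stefan₁'s supervisor]₂* c-commands the anaphor but is outside its binding domain → cannot satisfy Principle A.
*Mateo₃* c-commands the anaphor within its binding domain → licit binder.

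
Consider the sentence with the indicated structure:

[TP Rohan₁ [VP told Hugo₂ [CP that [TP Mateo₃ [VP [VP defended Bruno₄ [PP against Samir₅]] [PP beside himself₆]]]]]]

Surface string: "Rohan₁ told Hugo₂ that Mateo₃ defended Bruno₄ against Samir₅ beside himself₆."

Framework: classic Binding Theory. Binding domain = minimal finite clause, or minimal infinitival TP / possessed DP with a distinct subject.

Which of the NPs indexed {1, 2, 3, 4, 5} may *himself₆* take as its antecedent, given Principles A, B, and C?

*himself* is an anaphor, so Principle A applies: it must be bound in its binding domain.
Binding domain of *himself₆*: the embedded TP, whose subject is Mateo₃.
*Rohan₁* c-commands the anaphor but is outside its binding domain → cannot satisfy Principle A.
*Hugo₂* c-commands the anaphor but is outside its binding domain → cannot satisfy Principle A.
*Mateo₃* c-commands the anaphor within its binding domain → licit binder.
*Bruno₄* does not c-command the anaphor → cannot bind it.
*Samir₅* does not c-command the anaphor → cannot bind it.

{3}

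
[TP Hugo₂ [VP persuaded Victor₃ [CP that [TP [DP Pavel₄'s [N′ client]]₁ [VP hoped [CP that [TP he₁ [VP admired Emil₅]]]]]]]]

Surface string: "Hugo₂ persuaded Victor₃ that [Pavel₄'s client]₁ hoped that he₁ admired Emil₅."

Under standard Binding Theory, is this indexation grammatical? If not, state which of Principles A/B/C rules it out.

The two coindexed NPs are *[Pavel₄'s client]₁* and *he₁*.
*he₁* is a pronoun; nothing c-commands it within its binding domain (the embedded TP.), so Principle B holds trivially.
*[Pavel₄'s client]₁* is an R-expression; *he₁* does not c-command it, and no other NP shares its index, so Principle C is satisfied.
All principles are respected.

grammatical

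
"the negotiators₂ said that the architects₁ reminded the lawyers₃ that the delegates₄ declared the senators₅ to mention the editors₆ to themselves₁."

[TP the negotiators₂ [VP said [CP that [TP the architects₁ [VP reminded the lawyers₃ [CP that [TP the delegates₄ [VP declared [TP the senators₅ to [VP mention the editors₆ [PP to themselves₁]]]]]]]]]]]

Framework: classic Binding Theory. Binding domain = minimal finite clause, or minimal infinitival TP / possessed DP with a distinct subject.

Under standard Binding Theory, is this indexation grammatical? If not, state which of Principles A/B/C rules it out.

The two coindexed NPs are *the architects₁* and *themselves₁*.
*themselves₁* is an anaphor. Principle A requires it to be bound within its binding domain — the embedded TP, whose subject is the senators₅.
Within that domain it is c-commanded by *the senators₅*, *the editors₆*, none of which share its index.
*the architects₁* does c-command the anaphor, but from outside its binding domain.
The anaphor is unbound in its domain → Principle A violation.

Principle A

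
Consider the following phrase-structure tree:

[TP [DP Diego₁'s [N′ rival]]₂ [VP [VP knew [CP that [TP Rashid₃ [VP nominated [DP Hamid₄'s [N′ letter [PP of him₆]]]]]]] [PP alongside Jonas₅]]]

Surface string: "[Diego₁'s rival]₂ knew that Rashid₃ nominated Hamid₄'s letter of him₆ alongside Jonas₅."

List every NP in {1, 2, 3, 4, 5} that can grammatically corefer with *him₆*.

{1, 2, 3, 5}

*him* is a pronoun, so Principle B applies: it must be free in its binding domain.
Binding domain of *him₆*: the possessed DP, whose subject is Hamid₄.
*Diego₁* and the pronoun do not c-command one another → neither Principle B nor Principle C is at stake; coindexation permitted.
*[Diego₁'s rival]₂* c-commands the pronoun but from outside its binding domain, and is not c-commanded by it → coindexation permitted.
*Rashid₃* c-commands the pronoun but from outside its binding domain, and is not c-commanded by it → coindexation permitted.
*Hamid₄* c-commands the pronoun within its binding domain → coindexation would violate Principle B.
*Jonas₅* and the pronoun do not c-command one another → neither Principle B nor Principle C is at stake; coindexation permitted.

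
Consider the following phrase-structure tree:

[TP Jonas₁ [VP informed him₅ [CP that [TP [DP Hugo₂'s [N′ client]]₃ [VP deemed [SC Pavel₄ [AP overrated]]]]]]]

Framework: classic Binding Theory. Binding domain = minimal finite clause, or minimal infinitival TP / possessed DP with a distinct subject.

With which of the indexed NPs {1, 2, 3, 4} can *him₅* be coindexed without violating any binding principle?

none

*him* is a pronoun, so Principle B applies: it must be free in its binding domain.
Binding domain of *him₅*: the matrix TP, whose subject is Jonas₁.
*Jonas₁* c-commands the pronoun within its binding domain → coindexation would violate Principle B.
*Hugo₂*: the pronoun c-commands this R-expression → coindexation would violate Principle C on *Hugo₂*.
*[Hugo₂'s client]₃*: the pronoun c-commands this R-expression → coindexation would violate Principle C on *[Hugo₂'s client]₃*.
*Pavel₄*: the pronoun c-commands this R-expression → coindexation would violate Principle C on *Pavel₄*.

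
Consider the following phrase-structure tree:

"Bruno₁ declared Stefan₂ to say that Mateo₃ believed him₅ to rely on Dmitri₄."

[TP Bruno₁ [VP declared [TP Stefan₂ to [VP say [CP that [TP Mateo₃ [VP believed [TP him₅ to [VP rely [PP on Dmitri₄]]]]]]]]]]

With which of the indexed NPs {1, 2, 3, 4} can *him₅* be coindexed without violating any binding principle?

{1, 2}

*him* is a pronoun, so Principle B applies: it must be free in its binding domain.
Binding domain of *him₅*: the embedded TP, whose subject is Mateo₃.
*Bruno₁* c-commands the pronoun but from outside its binding domain, and is not c-commanded by it → coindexation permitted.
*Stefan₂* c-commands the pronoun but from outside its binding domain, and is not c-commanded by it → coindexation permitted.
*Mateo₃* c-commands the pronoun within its binding domain → coindexation would violate Principle B.
*Dmitri₄*: the pronoun c-commands this R-expression → coindexation would violate Principle C on *Dmitri₄*.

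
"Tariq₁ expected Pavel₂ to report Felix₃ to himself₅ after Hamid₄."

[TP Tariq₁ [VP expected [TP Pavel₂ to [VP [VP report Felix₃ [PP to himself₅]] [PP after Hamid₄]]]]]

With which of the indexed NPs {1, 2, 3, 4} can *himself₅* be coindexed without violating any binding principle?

*himself* is an anaphor, so Principle A applies: it must be bound in its binding domain.
Binding domain of *himself₅*: the embedded TP, whose subject is Pavel₂.
*Tariq₁* c-commands the anaphor but is outside its binding domain → cannot satisfy Principle A.
*Pavel₂* c-commands the anaphor within its binding domain → licit binder.
*Felix₃* c-commands the anaphor within its binding domain → licit binder.
*Hamid₄* does not c-command the anaphor → cannot bind it.

{2, 3}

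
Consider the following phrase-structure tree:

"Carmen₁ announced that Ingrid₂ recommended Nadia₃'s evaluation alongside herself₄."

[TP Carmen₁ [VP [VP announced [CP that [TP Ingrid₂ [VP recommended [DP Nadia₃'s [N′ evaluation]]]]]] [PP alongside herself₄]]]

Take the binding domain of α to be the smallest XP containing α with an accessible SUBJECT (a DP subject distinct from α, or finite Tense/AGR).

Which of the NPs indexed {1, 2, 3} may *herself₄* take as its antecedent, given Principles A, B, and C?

{1}

*herself* is an anaphor, so Principle A applies: it must be bound in its binding domain.
Binding domain of *herself₄*: the matrix TP, whose subject is Carmen₁.
*Carmen₁* c-commands the anaphor within its binding domain → licit binder.
*Ingrid₂* does not c-command the anaphor → cannot bind it.
*Nadia₃* does not c-command the anaphor → cannot bind it.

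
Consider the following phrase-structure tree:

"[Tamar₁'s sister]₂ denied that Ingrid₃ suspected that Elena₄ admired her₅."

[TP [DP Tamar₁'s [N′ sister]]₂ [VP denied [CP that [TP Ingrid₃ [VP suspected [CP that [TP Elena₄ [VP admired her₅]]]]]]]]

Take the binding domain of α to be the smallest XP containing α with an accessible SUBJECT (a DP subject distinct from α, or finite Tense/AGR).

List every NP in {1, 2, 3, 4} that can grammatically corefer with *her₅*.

{1, 2, 3}

*her* is a pronoun, so Principle B applies: it must be free in its binding domain.
Binding domain of *her₅*: the embedded TP, whose subject is Elena₄.
*Tamar₁* and the pronoun do not c-command one another → neither Principle B nor Principle C is at stake; coindexation permitted.
*[Tamar₁'s sister]₂* c-commands the pronoun but from outside its binding domain, and is not c-commanded by it → coindexation permitted.
*Ingrid₃* c-commands the pronoun but from outside its binding domain, and is not c-commanded by it → coindexation permitted.
*Elena₄* c-commands the pronoun within its binding domain → coindexation would violate Principle B.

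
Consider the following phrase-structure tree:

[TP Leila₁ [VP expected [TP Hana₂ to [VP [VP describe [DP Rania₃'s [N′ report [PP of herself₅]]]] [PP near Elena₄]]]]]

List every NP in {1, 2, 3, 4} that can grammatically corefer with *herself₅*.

*herself* is an anaphor, so Principle A applies: it must be bound in its binding domain.
Binding domain of *herself₅*: the possessed DP, whose subject is Rania₃.
*Leila₁* c-commands the anaphor but is outside its binding domain → cannot satisfy Principle A.
*Hana₂* c-commands the anaphor but is outside its binding domain → cannot satisfy Principle A.
*Rania₃* c-commands the anaphor within its binding domain → licit binder.
*Elena₄* does not c-command the anaphor → cannot bind it.

{3}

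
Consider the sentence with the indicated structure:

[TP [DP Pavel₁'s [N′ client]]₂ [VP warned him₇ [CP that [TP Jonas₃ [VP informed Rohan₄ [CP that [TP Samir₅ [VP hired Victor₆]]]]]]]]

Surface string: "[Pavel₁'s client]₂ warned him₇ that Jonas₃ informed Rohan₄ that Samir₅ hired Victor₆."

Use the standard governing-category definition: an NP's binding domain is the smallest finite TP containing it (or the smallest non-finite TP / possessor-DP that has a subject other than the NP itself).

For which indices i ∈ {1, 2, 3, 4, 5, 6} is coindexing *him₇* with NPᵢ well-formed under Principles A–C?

{1}

*him* is a pronoun, so Principle B applies: it must be free in its binding domain.
Binding domain of *him₇*: the matrix TP, whose subject is [Pavel₁'s client]₂.
*Pavel₁* and the pronoun do not c-command one another → neither Principle B nor Principle C is at stake; coindexation permitted.
*[Pavel₁'s client]₂* c-commands the pronoun within its binding domain → coindexation would violate Principle B.
*Jonas₃*: the pronoun c-commands this R-expression → coindexation would violate Principle C on *Jonas₃*.
*Rohan₄*: the pronoun c-commands this R-expression → coindexation would violate Principle C on *Rohan₄*.
*Samir₅*: the pronoun c-commands this R-expression → coindexation would violate Principle C on *Samir₅*.
*Victor₆*: the pronoun c-commands this R-expression → coindexation would violate Principle C on *Victor₆*.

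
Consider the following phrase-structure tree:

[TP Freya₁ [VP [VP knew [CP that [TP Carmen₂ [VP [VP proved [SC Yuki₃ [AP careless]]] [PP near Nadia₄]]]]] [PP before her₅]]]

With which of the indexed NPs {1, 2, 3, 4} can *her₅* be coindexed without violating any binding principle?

*her* is a pronoun, so Principle B applies: it must be free in its binding domain.
Binding domain of *her₅*: the matrix TP, whose subject is Freya₁.
*Freya₁* c-commands the pronoun within its binding domain → coindexation would violate Principle B.
*Carmen₂* and the pronoun do not c-command one another → neither Principle B nor Principle C is at stake; coindexation permitted.
*Yuki₃* and the pronoun do not c-command one another → neither Principle B nor Principle C is at stake; coindexation permitted.
*Nadia₄* and the pronoun do not c-command one another → neither Principle B nor Principle C is at stake; coindexation permitted.

{2, 3, 4}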